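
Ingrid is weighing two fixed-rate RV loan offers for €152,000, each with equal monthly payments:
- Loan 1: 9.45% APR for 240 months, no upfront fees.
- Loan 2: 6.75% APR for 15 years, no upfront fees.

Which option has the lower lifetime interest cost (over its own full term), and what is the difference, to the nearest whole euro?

Loan 2 by €96,740

Loan 1: monthly rate = 9.45%/12 = 0.0078750; payment = 152,000 × 0.0078750 / (1 − (1+0.0078750)^−240) = €1,411.88.
Total interest on Loan 1 = 240 × €1,411.88 − €152,000 = €186,851.20.
Loan 2: at 6.75% the monthly rate is 0.0056250, so the payment is 152,000 × 0.0056250 / (1 − 1.0056250^−180) = €1,345.06.
Total interest on Loan 2 = 180 × €1,345.06 − €152,000 = €90,110.80.
Loan 2 is lower by €96,740.40.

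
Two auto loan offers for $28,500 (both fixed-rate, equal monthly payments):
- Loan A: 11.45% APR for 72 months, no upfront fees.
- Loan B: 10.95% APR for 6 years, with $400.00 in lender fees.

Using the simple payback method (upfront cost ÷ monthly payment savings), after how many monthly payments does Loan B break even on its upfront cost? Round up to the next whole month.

Loan A: monthly rate = 11.45%/12 = 0.0095417; payment = 28,500 × 0.0095417 / (1 − (1+0.0095417)^−72) = $549.06.
Loan B: monthly rate = 10.95%/12 = 0.0091250; payment = 28,500 × 0.0091250 / (1 − (1+0.0091250)^−72) = $541.74.
Monthly savings = $549.06 − $541.74 = $7.32.
Break-even = $400.00 / $7.32 = 54.64 → 55 months.

55 months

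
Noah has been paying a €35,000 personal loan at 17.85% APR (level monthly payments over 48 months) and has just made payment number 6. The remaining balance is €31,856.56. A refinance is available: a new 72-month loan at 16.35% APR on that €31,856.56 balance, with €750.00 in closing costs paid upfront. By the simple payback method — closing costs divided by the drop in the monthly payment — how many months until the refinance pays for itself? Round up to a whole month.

3 months

Current payment = 35,000 × 17.85%/12 / (1 − (1+0.0148750)^−48) = €1,025.38.
Refinanced payment = 31,856.56 × 0.0136250 / (1 − (1+0.0136250)^−72) = €697.18.
Monthly savings = €1,025.38 − €697.18 = €328.20.
Break-even = €750.00 / €328.20 = 2.29 → 3 months.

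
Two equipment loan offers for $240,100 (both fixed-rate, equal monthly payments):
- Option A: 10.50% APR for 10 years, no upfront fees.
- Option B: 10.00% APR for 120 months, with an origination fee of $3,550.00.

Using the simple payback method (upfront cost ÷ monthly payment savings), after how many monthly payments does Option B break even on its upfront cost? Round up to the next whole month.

54 months

Option A: at 10.50% the monthly rate is 0.0087500, so the payment is 240,100 × 0.0087500 / (1 − 1.0087500^−120) = $3,239.79.
Option B: monthly rate = 10%/12 = 0.0083333; payment = 240,100 × 0.0083333 / (1 − (1+0.0083333)^−120) = $3,172.94.
Monthly savings = $3,239.79 − $3,172.94 = $66.85.
Break-even = $3,550.00 / $66.85 = 53.10 → 54 months.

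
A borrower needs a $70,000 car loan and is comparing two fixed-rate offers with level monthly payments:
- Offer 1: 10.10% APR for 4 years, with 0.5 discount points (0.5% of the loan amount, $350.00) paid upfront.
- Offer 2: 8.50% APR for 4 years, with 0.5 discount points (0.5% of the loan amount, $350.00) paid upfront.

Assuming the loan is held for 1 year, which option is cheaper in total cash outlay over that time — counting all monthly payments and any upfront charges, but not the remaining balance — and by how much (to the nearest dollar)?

Offer 2 by $640

Offer 1: monthly rate = 10.1%/12 = 0.0084167; payment = 70,000 × 0.0084167 / (1 − (1+0.0084167)^−48) = $1,778.74.
Offer 2: at 8.50% the monthly rate is 0.0070833, so the payment is 70,000 × 0.0070833 / (1 − 1.0070833^−48) = $1,725.38.
Over 12 months: Offer 1 costs 12 × $1,778.74 + $350.00 = $21,694.88; Offer 2 costs 12 × $1,725.38 + $350.00 = $21,054.56.
Offer 2 is cheaper by $21,694.88 − $21,054.56 = $640.32.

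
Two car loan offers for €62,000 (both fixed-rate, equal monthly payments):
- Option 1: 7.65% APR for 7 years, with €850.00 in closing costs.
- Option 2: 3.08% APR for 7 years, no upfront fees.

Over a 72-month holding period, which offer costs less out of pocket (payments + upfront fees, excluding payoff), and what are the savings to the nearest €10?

Option 1: at 7.65% the monthly rate is 0.0063750, so the payment is 62,000 × 0.0063750 / (1 − 1.0063750^−84) = €955.57.
Option 2: monthly rate = 3.08%/12 = 0.0025667; payment = 62,000 × 0.0025667 / (1 − (1+0.0025667)^−84) = €821.46.
Over 72 months: Option 1 costs 72 × €955.57 + €850.00 = €69,651.04; Option 2 costs 72 × €821.46 = €59,145.12.
Option 2 is cheaper by €69,651.04 − €59,145.12 = €10,505.92.

Option 2 by €10,510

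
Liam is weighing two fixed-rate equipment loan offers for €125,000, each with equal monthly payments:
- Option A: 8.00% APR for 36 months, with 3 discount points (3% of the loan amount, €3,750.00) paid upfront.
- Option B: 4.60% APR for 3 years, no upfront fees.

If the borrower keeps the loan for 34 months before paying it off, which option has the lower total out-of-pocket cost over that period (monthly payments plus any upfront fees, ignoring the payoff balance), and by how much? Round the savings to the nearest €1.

Option A: monthly rate = 8%/12 = 0.0066667; payment = 125,000 × 0.0066667 / (1 − (1+0.0066667)^−36) = €3,917.05.
Option B: monthly rate = 4.6%/12 = 0.0038333; payment = 125,000 × 0.0038333 / (1 − (1+0.0038333)^−36) = €3,723.95.
Over 34 months: Option A costs 34 × €3,917.05 + €3,750.00 = €136,929.70; Option B costs 34 × €3,723.95 = €126,614.30.
Option B is cheaper by €136,929.70 − €126,614.30 = €10,315.40.

Option B by €10,315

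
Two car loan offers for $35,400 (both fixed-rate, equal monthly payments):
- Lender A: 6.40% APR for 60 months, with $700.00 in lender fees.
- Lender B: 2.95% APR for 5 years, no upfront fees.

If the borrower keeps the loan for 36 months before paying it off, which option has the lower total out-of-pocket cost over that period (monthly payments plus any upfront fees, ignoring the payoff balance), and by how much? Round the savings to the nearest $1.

Lender B by $2,704

Lender A: at 6.40% the monthly rate is 0.0053333, so the payment is 35,400 × 0.0053333 / (1 − 1.0053333^−60) = $690.98.
Lender B: monthly rate = 2.95%/12 = 0.0024583; payment = 35,400 × 0.0024583 / (1 − (1+0.0024583)^−60) = $635.31.
Over 36 months: Lender A costs 36 × $690.98 + $700.00 = $25,575.28; Lender B costs 36 × $635.31 = $22,871.16.
Lender B is cheaper by $25,575.28 − $22,871.16 = $2,704.12.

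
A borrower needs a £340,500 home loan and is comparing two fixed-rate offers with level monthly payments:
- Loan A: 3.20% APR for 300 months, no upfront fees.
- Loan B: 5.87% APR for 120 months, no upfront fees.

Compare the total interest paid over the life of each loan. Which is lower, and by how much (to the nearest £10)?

Loan B by £44,130

Loan A: monthly rate = 3.2%/12 = 0.0026667; payment = 340,500 × 0.0026667 / (1 − (1+0.0026667)^−300) = £1,650.33.
Total interest on Loan A = 300 × £1,650.33 − £340,500 = £154,599.00.
Loan B: at 5.87% the monthly rate is 0.0048917, so the payment is 340,500 × 0.0048917 / (1 − 1.0048917^−120) = £3,758.06.
Total interest on Loan B = 120 × £3,758.06 − £340,500 = £110,467.20.
Loan B is lower by £44,131.80.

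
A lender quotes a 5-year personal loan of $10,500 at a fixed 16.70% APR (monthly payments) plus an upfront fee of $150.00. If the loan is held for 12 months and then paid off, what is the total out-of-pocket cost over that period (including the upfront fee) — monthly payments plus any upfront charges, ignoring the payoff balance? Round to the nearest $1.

$3,261

Monthly rate = 16.7%/12 = 0.0139167; payment = 10,500 × 0.0139167 / (1 − (1+0.0139167)^−60) = $259.26.
Total outlay = 12 × $259.26 + $150.00 = $3,261.12.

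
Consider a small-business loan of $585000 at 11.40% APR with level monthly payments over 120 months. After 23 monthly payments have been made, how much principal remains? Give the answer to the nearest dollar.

With monthly rate i = 11.4%/12 = 0.0095000, the balance after k of n payments is P · [(1+i)^n − (1+i)^k] / [(1+i)^n − 1].
(1+0.0095000)^120 = 3.10998857 and (1+0.0095000)^23 = 1.24292647, so the balance is 585,000 × (3.10998857 − 1.24292647) / (3.10998857 − 1) = $517,647.98.

$517,648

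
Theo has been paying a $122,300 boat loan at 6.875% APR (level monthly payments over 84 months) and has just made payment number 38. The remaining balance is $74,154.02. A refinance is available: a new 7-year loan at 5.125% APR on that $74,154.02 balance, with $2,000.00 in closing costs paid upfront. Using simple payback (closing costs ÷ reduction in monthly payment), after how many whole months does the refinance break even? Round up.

Current payment = 122,300 × 6.875%/12 / (1 − (1+0.0057292)^−84) = $1,838.37.
Refinanced payment = 74,154.02 × 0.0042708 / (1 − (1+0.0042708)^−84) = $1,052.45.
Monthly savings = $1,838.37 − $1,052.45 = $785.92.
Break-even = $2,000.00 / $785.92 = 2.54 → 3 months.

3 months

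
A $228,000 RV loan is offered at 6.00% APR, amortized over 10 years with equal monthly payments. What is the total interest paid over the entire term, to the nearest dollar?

At 6.00% the monthly rate is 0.0050000, so the payment is 228,000 × 0.0050000 / (1 − 1.0050000^−120) = $2,531.27.
Total paid = 120 × $2,531.27 = $303,752.40; interest = $303,752.40 − $228,000 = $75,752.40.

$75,752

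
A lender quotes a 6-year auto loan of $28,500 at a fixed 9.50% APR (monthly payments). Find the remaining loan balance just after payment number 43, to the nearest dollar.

With monthly rate i = 9.5%/12 = 0.0079167, the balance after k of n payments is P · [(1+i)^n − (1+i)^k] / [(1+i)^n − 1].
(1+0.0079167)^72 = 1.76430278 and (1+0.0079167)^43 = 1.40365037, so the balance is 28,500 × (1.76430278 − 1.40365037) / (1.76430278 − 1) = $13,448.33.

$13,448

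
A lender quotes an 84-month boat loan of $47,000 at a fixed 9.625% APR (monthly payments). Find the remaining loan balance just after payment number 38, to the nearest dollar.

$29,568

With monthly rate i = 9.625%/12 = 0.0080208, the balance after k of n payments is P · [(1+i)^n − (1+i)^k] / [(1+i)^n − 1].
(1+0.0080208)^84 = 1.95631450 and (1+0.0080208)^38 = 1.35469430, so the balance is 47,000 × (1.95631450 − 1.35469430) / (1.95631450 − 1) = $29,567.83.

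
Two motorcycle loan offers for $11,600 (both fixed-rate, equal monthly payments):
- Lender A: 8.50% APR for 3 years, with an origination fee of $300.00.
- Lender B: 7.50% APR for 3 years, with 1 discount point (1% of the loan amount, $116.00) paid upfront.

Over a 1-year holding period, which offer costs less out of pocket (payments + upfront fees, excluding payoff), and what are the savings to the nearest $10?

Lender A: at 8.50% the monthly rate is 0.0070833, so the payment is 11,600 × 0.0070833 / (1 − 1.0070833^−36) = $366.18.
Lender B: monthly rate = 7.5%/12 = 0.0062500; payment = 11,600 × 0.0062500 / (1 − (1+0.0062500)^−36) = $360.83.
Over 12 months: Lender A costs 12 × $366.18 + $300.00 = $4,694.16; Lender B costs 12 × $360.83 + $116.00 = $4,445.96.
Lender B is cheaper by $4,694.16 − $4,445.96 = $248.20.

Lender B by $250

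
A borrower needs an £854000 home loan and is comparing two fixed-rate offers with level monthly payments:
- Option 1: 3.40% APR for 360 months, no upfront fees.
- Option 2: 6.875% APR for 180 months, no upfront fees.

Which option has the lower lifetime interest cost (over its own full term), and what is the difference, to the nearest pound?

Option 1 by £7,520

Option 1: at 3.40% the monthly rate is 0.0028333, so the payment is 854,000 × 0.0028333 / (1 − 1.0028333^−360) = £3,787.33.
Total interest on Option 1 = 360 × £3,787.33 − £854,000 = £509,438.80.
Option 2: at 6.875% the monthly rate is 0.0057292, so the payment is 854,000 × 0.0057292 / (1 − 1.0057292^−180) = £7,616.44.
Total interest on Option 2 = 180 × £7,616.44 − £854,000 = £516,959.20.
Option 1 is lower by £7,520.40.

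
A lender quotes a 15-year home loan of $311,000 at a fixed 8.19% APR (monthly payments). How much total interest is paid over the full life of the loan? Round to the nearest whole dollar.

$230,132

At 8.19% the monthly rate is 0.0068250, so the payment is 311,000 × 0.0068250 / (1 − 1.0068250^−180) = $3,006.29.
Total paid = 180 × $3,006.29 = $541,132.20; interest = $541,132.20 − $311,000 = $230,132.20.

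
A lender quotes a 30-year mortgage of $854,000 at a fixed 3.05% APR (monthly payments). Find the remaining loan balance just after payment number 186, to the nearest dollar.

$509,035

With monthly rate i = 3.05%/12 = 0.0025417, the balance after k of n payments is P · [(1+i)^n − (1+i)^k] / [(1+i)^n − 1].
(1+0.0025417)^360 = 2.49387856 and (1+0.0025417)^186 = 1.60343825, so the balance is 854,000 × (2.49387856 − 1.60343825) / (2.49387856 − 1) = $509,034.70.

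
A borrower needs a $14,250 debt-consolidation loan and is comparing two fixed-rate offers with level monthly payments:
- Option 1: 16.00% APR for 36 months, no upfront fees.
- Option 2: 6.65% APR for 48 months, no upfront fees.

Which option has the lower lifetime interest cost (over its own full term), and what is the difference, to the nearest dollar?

Option 2 by $1,767

Option 1: at 16.00% the monthly rate is 0.0133333, so the payment is 14,250 × 0.0133333 / (1 − 1.0133333^−36) = $500.99.
Total interest on Option 1 = 36 × $500.99 − $14,250 = $3,785.64.
Option 2: monthly rate = 6.65%/12 = 0.0055417; payment = 14,250 × 0.0055417 / (1 − (1+0.0055417)^−48) = $338.92.
Total interest on Option 2 = 48 × $338.92 − $14,250 = $2,018.16.
Option 2 is lower by $1,767.48.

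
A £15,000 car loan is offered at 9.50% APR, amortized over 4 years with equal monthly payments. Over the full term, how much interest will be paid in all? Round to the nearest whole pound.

At 9.50% the monthly rate is 0.0079167, so the payment is 15,000 × 0.0079167 / (1 − 1.0079167^−48) = £376.85.
Total paid = 48 × £376.85 = £18,088.80; interest = £18,088.80 − £15,000 = £3,088.80.

£3,089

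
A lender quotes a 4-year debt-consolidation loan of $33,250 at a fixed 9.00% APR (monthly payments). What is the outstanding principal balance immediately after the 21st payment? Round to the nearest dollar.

With monthly rate i = 9%/12 = 0.0075000, the balance after k of n payments is P · [(1+i)^n − (1+i)^k] / [(1+i)^n − 1].
(1+0.0075000)^48 = 1.43140533 and (1+0.0075000)^21 = 1.16989302, so the balance is 33,250 × (1.43140533 − 1.16989302) / (1.43140533 − 1) = $20,155.72.

$20,156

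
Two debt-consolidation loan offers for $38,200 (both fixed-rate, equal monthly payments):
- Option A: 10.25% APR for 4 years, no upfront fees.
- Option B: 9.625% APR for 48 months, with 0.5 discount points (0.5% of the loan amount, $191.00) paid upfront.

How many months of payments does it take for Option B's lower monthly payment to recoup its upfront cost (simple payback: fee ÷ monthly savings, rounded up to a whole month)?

Option A: monthly rate = 10.25%/12 = 0.0085417; payment = 38,200 × 0.0085417 / (1 − (1+0.0085417)^−48) = $973.44.
Option B: at 9.625% the monthly rate is 0.0080208, so the payment is 38,200 × 0.0080208 / (1 − 1.0080208^−48) = $961.99.
Monthly savings = $973.44 − $961.99 = $11.45.
Break-even = $191.00 / $11.45 = 16.68 → 17 months.

17 months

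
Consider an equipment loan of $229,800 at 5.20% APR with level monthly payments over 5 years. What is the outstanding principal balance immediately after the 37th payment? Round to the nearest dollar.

$95,198

With monthly rate i = 5.2%/12 = 0.0043333, the balance after k of n payments is P · [(1+i)^n − (1+i)^k] / [(1+i)^n − 1].
(1+0.0043333)^60 = 1.29620179 and (1+0.0043333)^37 = 1.17349555, so the balance is 229,800 × (1.29620179 − 1.17349555) / (1.29620179 − 1) = $95,198.26.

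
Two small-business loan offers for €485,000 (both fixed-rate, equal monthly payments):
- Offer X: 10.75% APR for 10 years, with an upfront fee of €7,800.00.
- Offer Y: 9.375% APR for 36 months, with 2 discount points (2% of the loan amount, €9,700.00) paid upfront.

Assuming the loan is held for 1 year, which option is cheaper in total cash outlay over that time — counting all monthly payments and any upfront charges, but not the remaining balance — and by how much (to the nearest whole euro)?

Offer X: monthly rate = 10.75%/12 = 0.0089583; payment = 485,000 × 0.0089583 / (1 − (1+0.0089583)^−120) = €6,612.43.
Offer Y: at 9.375% the monthly rate is 0.0078125, so the payment is 485,000 × 0.0078125 / (1 − 1.0078125^−36) = €15,507.66.
Over 12 months: Offer X costs 12 × €6,612.43 + €7,800.00 = €87,149.16; Offer Y costs 12 × €15,507.66 + €9,700.00 = €195,791.92.
Offer X is cheaper by €195,791.92 − €87,149.16 = €108,642.76.

Offer X by €108,643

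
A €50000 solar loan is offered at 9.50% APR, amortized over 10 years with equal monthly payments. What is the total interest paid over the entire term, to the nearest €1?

Monthly rate = 9.5%/12 = 0.0079167; payment = 50,000 × 0.0079167 / (1 − (1+0.0079167)^−120) = €646.99.
Total paid = 120 × €646.99 = €77,638.80; interest = €77,638.80 − €50,000 = €27,638.80.

€27,639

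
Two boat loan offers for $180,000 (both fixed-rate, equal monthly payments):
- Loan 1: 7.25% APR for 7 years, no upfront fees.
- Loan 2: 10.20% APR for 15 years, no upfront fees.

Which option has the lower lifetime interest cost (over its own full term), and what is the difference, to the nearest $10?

Loan 1: at 7.25% the monthly rate is 0.0060417, so the payment is 180,000 × 0.0060417 / (1 − 1.0060417^−84) = $2,738.73.
Total interest on Loan 1 = 84 × $2,738.73 − $180,000 = $50,053.32.
Loan 2: at 10.20% the monthly rate is 0.0085000, so the payment is 180,000 × 0.0085000 / (1 − 1.0085000^−180) = $1,956.37.
Total interest on Loan 2 = 180 × $1,956.37 − $180,000 = $172,146.60.
Loan 1 is lower by $122,093.28.

Loan 1 by $122,090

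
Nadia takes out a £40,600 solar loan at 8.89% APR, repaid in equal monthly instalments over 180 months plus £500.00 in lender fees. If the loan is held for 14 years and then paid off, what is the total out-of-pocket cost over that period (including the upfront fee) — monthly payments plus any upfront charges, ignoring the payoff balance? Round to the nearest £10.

£69,240

At 8.89% the monthly rate is 0.0074083, so the payment is 40,600 × 0.0074083 / (1 − 1.0074083^−180) = £409.14.
Total outlay = 168 × £409.14 + £500.00 = £69,235.52.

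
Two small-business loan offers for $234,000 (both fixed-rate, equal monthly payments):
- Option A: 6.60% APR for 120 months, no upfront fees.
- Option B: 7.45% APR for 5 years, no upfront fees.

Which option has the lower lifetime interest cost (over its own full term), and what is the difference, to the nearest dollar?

Option B by $39,274

Option A: monthly rate = 6.6%/12 = 0.0055000; payment = 234,000 × 0.0055000 / (1 − (1+0.0055000)^−120) = $2,668.94.
Total interest on Option A = 120 × $2,668.94 − $234,000 = $86,272.80.
Option B: monthly rate = 7.45%/12 = 0.0062083; payment = 234,000 × 0.0062083 / (1 − (1+0.0062083)^−60) = $4,683.32.
Total interest on Option B = 60 × $4,683.32 − $234,000 = $46,999.20.
Option B is lower by $39,273.60.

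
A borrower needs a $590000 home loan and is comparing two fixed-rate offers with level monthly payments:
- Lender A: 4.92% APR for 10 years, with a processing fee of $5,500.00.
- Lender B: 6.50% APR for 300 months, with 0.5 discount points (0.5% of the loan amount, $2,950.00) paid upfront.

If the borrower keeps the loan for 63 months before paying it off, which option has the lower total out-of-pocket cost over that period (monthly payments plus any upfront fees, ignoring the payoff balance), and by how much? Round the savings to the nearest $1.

Lender B by $144,369

Lender A: monthly rate = 4.92%/12 = 0.0041000; payment = 590,000 × 0.0041000 / (1 − (1+0.0041000)^−120) = $6,234.82.
Lender B: monthly rate = 6.5%/12 = 0.0054167; payment = 590,000 × 0.0054167 / (1 − (1+0.0054167)^−300) = $3,983.72.
Over 63 months: Lender A costs 63 × $6,234.82 + $5,500.00 = $398,293.66; Lender B costs 63 × $3,983.72 + $2,950.00 = $253,924.36.
Lender B is cheaper by $398,293.66 − $253,924.36 = $144,369.30.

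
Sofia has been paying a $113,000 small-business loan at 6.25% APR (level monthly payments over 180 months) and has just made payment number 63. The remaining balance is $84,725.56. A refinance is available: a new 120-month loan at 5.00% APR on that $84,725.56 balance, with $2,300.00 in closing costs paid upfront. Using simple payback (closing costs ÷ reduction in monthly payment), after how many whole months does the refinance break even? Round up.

33 months

Current payment = 113,000 × 6.25%/12 / (1 − (1+0.0052083)^−180) = $968.89.
Refinanced payment = 84,725.56 × 0.0041667 / (1 − (1+0.0041667)^−120) = $898.65.
Monthly savings = $968.89 − $898.65 = $70.24.
Break-even = $2,300.00 / $70.24 = 32.74 → 33 months.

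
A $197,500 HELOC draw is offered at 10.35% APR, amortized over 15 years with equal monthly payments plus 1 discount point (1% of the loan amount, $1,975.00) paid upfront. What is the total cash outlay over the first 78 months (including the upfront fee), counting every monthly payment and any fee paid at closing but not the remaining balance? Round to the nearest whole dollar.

Monthly rate = 10.35%/12 = 0.0086250; payment = 197,500 × 0.0086250 / (1 − (1+0.0086250)^−180) = $2,164.83.
Total outlay = 78 × $2,164.83 + $1,975.00 = $170,831.74.

$170,832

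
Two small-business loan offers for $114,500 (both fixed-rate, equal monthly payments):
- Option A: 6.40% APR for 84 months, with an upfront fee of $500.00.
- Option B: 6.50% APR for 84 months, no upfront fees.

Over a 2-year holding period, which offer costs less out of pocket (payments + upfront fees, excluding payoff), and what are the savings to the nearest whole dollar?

Option A: monthly rate = 6.4%/12 = 0.0053333; payment = 114,500 × 0.0053333 / (1 − (1+0.0053333)^−84) = $1,694.72.
Option B: monthly rate = 6.5%/12 = 0.0054167; payment = 114,500 × 0.0054167 / (1 − (1+0.0054167)^−84) = $1,700.26.
Over 24 months: Option A costs 24 × $1,694.72 + $500.00 = $41,173.28; Option B costs 24 × $1,700.26 = $40,806.24.
Option B is cheaper by $41,173.28 − $40,806.24 = $367.04.

Option B by $367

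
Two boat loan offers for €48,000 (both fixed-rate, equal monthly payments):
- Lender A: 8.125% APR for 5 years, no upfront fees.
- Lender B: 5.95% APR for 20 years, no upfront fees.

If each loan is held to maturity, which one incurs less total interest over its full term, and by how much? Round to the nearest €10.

Lender A: monthly rate = 8.125%/12 = 0.0067708; payment = 48,000 × 0.0067708 / (1 − (1+0.0067708)^−60) = €976.14.
Total interest on Lender A = 60 × €976.14 − €48,000 = €10,568.40.
Lender B: monthly rate = 5.95%/12 = 0.0049583; payment = 48,000 × 0.0049583 / (1 − (1+0.0049583)^−240) = €342.50.
Total interest on Lender B = 240 × €342.50 − €48,000 = €34,200.00.
Lender A is lower by €23,631.60.

Lender A by €23,630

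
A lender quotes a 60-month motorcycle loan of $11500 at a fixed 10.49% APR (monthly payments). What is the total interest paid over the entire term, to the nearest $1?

$3,327

At 10.49% the monthly rate is 0.0087417, so the payment is 11,500 × 0.0087417 / (1 − 1.0087417^−60) = $247.12.
Total paid = 60 × $247.12 = $14,827.20; interest = $14,827.20 − $11,500 = $3,327.20.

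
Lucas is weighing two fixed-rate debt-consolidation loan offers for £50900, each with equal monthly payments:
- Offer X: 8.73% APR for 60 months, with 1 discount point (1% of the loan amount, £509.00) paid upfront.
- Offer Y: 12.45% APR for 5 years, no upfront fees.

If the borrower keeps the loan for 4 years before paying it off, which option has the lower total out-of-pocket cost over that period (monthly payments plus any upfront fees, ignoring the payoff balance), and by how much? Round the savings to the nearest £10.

Offer X by £4,000

Offer X: at 8.73% the monthly rate is 0.0072750, so the payment is 50,900 × 0.0072750 / (1 − 1.0072750^−60) = £1,049.94.
Offer Y: at 12.45% the monthly rate is 0.0103750, so the payment is 50,900 × 0.0103750 / (1 − 1.0103750^−60) = £1,143.85.
Over 48 months: Offer X costs 48 × £1,049.94 + £509.00 = £50,906.12; Offer Y costs 48 × £1,143.85 = £54,904.80.
Offer X is cheaper by £54,904.80 − £50,906.12 = £3,998.68.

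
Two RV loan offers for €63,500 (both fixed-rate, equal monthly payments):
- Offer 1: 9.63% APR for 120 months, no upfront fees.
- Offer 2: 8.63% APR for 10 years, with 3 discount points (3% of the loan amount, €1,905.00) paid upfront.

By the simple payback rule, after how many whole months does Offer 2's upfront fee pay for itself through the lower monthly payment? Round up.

56 months

Offer 1: at 9.63% the monthly rate is 0.0080250, so the payment is 63,500 × 0.0080250 / (1 − 1.0080250^−120) = €826.20.
Offer 2: at 8.63% the monthly rate is 0.0071917, so the payment is 63,500 × 0.0071917 / (1 − 1.0071917^−120) = €791.73.
Monthly savings = €826.20 − €791.73 = €34.47.
Break-even = €1,905.00 / €34.47 = 55.27 → 56 months.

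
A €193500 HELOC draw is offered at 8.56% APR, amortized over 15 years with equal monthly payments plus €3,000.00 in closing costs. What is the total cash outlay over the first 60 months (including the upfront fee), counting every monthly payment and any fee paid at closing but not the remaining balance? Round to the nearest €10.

€117,740

Monthly rate = 8.56%/12 = 0.0071333; payment = 193,500 × 0.0071333 / (1 − (1+0.0071333)^−180) = €1,912.28.
Total outlay = 60 × €1,912.28 + €3,000.00 = €117,736.80.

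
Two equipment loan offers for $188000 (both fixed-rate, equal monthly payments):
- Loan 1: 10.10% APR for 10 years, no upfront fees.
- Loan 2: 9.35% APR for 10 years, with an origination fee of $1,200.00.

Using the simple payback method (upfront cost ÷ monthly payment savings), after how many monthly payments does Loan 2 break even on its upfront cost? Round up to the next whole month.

Loan 1: monthly rate = 10.1%/12 = 0.0084167; payment = 188,000 × 0.0084167 / (1 − (1+0.0084167)^−120) = $2,494.86.
Loan 2: monthly rate = 9.35%/12 = 0.0077917; payment = 188,000 × 0.0077917 / (1 − (1+0.0077917)^−120) = $2,417.26.
Monthly savings = $2,494.86 − $2,417.26 = $77.60.
Break-even = $1,200.00 / $77.60 = 15.46 → 16 months.

16 months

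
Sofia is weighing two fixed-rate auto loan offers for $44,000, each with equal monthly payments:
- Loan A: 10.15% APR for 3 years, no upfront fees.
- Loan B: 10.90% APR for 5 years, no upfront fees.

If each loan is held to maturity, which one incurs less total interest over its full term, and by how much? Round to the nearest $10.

Loan A by $6,050

Loan A: at 10.15% the monthly rate is 0.0084583, so the payment is 44,000 × 0.0084583 / (1 − 1.0084583^−36) = $1,422.86.
Total interest on Loan A = 36 × $1,422.86 − $44,000 = $7,222.96.
Loan B: at 10.90% the monthly rate is 0.0090833, so the payment is 44,000 × 0.0090833 / (1 − 1.0090833^−60) = $954.47.
Total interest on Loan B = 60 × $954.47 − $44,000 = $13,268.20.
Loan A is lower by $6,045.24.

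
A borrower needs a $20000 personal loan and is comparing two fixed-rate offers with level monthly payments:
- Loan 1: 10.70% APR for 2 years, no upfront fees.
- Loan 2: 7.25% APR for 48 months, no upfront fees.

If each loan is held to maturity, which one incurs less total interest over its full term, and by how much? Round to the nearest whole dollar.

Loan 1 by $795

Loan 1: monthly rate = 10.7%/12 = 0.0089167; payment = 20,000 × 0.0089167 / (1 − (1+0.0089167)^−24) = $929.37.
Total interest on Loan 1 = 24 × $929.37 − $20,000 = $2,304.88.
Loan 2: at 7.25% the monthly rate is 0.0060417, so the payment is 20,000 × 0.0060417 / (1 − 1.0060417^−48) = $481.25.
Total interest on Loan 2 = 48 × $481.25 − $20,000 = $3,100.00.
Loan 1 is lower by $795.12.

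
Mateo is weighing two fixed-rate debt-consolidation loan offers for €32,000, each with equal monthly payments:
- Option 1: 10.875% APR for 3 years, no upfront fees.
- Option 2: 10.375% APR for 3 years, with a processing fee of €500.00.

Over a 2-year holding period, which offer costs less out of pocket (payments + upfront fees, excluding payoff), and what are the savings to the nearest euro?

Option 1: monthly rate = 10.875%/12 = 0.0090625; payment = 32,000 × 0.0090625 / (1 − (1+0.0090625)^−36) = €1,045.75.
Option 2: monthly rate = 10.375%/12 = 0.0086458; payment = 32,000 × 0.0086458 / (1 − (1+0.0086458)^−36) = €1,038.19.
Over 24 months: Option 1 costs 24 × €1,045.75 = €25,098.00; Option 2 costs 24 × €1,038.19 + €500.00 = €25,416.56.
Option 1 is cheaper by €25,416.56 − €25,098.00 = €318.56.

Option 1 by €319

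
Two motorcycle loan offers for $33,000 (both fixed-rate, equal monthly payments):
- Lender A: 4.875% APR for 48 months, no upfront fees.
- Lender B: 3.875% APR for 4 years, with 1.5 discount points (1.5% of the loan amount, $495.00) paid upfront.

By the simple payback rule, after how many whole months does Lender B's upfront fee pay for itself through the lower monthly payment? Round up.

Lender A: monthly rate = 4.875%/12 = 0.0040625; payment = 33,000 × 0.0040625 / (1 − (1+0.0040625)^−48) = $758.10.
Lender B: at 3.875% the monthly rate is 0.0032292, so the payment is 33,000 × 0.0032292 / (1 − 1.0032292^−48) = $743.26.
Monthly savings = $758.10 − $743.26 = $14.84.
Break-even = $495.00 / $14.84 = 33.36 → 34 months.

34 months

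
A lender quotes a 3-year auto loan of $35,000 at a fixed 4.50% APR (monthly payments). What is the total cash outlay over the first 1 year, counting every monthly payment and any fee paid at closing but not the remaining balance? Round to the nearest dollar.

$12,494

At 4.50% the monthly rate is 0.0037500, so the payment is 35,000 × 0.0037500 / (1 − 1.0037500^−36) = $1,041.14.
Total outlay = 12 × $1,041.14 = $12,493.68.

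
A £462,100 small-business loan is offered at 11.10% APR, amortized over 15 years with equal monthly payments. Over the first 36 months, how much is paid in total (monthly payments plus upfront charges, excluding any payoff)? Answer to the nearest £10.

£190,130

At 11.10% the monthly rate is 0.0092500, so the payment is 462,100 × 0.0092500 / (1 − 1.0092500^−180) = £5,281.27.
Total outlay = 36 × £5,281.27 = £190,125.72.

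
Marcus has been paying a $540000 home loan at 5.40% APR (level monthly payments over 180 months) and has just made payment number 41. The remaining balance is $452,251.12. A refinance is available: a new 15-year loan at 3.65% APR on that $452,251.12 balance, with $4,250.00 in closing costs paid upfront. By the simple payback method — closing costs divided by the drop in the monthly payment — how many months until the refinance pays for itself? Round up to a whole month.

Current payment = 540,000 × 5.4%/12 / (1 − (1+0.0045000)^−180) = $4,383.65.
Refinanced payment = 452,251.12 × 0.0030417 / (1 − (1+0.0030417)^−180) = $3,266.48.
Monthly savings = $4,383.65 − $3,266.48 = $1,117.17.
Break-even = $4,250.00 / $1,117.17 = 3.80 → 4 months.

4 months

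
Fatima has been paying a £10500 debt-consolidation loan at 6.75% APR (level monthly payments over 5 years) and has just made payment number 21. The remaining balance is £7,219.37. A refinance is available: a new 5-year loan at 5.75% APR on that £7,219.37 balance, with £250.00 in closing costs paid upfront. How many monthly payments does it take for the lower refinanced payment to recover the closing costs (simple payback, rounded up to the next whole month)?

4 months

Current payment = 10,500 × 6.75%/12 / (1 − (1+0.0056250)^−60) = £206.68.
Refinanced payment = 7,219.37 × 0.0047917 / (1 − (1+0.0047917)^−60) = £138.73.
Monthly savings = £206.68 − £138.73 = £67.95.
Break-even = £250.00 / £67.95 = 3.68 → 4 months.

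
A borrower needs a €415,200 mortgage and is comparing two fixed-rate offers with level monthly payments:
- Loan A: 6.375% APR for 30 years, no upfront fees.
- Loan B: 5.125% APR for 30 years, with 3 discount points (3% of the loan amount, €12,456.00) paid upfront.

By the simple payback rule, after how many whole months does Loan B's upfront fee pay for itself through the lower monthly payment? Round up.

Loan A: monthly rate = 6.375%/12 = 0.0053125; payment = 415,200 × 0.0053125 / (1 − (1+0.0053125)^−360) = €2,590.31.
Loan B: monthly rate = 5.125%/12 = 0.0042708; payment = 415,200 × 0.0042708 / (1 − (1+0.0042708)^−360) = €2,260.71.
Monthly savings = €2,590.31 − €2,260.71 = €329.60.
Break-even = €12,456.00 / €329.60 = 37.79 → 38 months.

38 months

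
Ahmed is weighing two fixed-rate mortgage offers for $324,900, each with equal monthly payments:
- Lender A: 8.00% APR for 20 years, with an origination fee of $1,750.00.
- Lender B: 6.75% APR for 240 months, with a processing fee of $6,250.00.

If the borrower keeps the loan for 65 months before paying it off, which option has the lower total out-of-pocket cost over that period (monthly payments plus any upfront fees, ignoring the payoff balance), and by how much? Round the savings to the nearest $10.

Lender A: monthly rate = 8%/12 = 0.0066667; payment = 324,900 × 0.0066667 / (1 − (1+0.0066667)^−240) = $2,717.59.
Lender B: at 6.75% the monthly rate is 0.0056250, so the payment is 324,900 × 0.0056250 / (1 − 1.0056250^−240) = $2,470.42.
Over 65 months: Lender A costs 65 × $2,717.59 + $1,750.00 = $178,393.35; Lender B costs 65 × $2,470.42 + $6,250.00 = $166,827.30.
Lender B is cheaper by $178,393.35 − $166,827.30 = $11,566.05.

Lender B by $11,570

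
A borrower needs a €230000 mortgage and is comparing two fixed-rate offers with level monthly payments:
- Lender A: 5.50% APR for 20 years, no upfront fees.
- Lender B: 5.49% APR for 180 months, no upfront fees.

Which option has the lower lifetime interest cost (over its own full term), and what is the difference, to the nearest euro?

Lender B by €41,661

Lender A: monthly rate = 5.5%/12 = 0.0045833; payment = 230,000 × 0.0045833 / (1 − (1+0.0045833)^−240) = €1,582.14.
Total interest on Lender A = 240 × €1,582.14 − €230,000 = €149,713.60.
Lender B: at 5.49% the monthly rate is 0.0045750, so the payment is 230,000 × 0.0045750 / (1 − 1.0045750^−180) = €1,878.07.
Total interest on Lender B = 180 × €1,878.07 − €230,000 = €108,052.60.
Lender B is lower by €41,661.00.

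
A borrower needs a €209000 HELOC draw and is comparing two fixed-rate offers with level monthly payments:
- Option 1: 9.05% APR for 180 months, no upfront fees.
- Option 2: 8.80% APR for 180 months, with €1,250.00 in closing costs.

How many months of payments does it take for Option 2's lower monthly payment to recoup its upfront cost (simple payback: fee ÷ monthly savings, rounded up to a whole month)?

Option 1: at 9.05% the monthly rate is 0.0075417, so the payment is 209,000 × 0.0075417 / (1 − 1.0075417^−180) = €2,126.04.
Option 2: at 8.80% the monthly rate is 0.0073333, so the payment is 209,000 × 0.0073333 / (1 − 1.0073333^−180) = €2,095.02.
Monthly savings = €2,126.04 − €2,095.02 = €31.02.
Break-even = €1,250.00 / €31.02 = 40.30 → 41 months.

41 months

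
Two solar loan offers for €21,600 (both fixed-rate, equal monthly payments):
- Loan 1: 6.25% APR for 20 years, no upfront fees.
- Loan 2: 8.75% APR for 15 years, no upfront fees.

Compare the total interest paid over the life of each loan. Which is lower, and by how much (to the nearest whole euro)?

Loan 1 by €967

Loan 1: at 6.25% the monthly rate is 0.0052083, so the payment is 21,600 × 0.0052083 / (1 − 1.0052083^−240) = €157.88.
Total interest on Loan 1 = 240 × €157.88 − €21,600 = €16,291.20.
Loan 2: monthly rate = 8.75%/12 = 0.0072917; payment = 21,600 × 0.0072917 / (1 − (1+0.0072917)^−180) = €215.88.
Total interest on Loan 2 = 180 × €215.88 − €21,600 = €17,258.40.
Loan 1 is lower by €967.20.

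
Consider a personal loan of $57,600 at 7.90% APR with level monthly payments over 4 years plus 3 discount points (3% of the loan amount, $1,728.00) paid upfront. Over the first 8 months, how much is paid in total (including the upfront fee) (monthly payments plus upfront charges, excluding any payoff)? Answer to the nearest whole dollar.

Monthly rate = 7.9%/12 = 0.0065833; payment = 57,600 × 0.0065833 / (1 − (1+0.0065833)^−48) = $1,403.48.
Total outlay = 8 × $1,403.48 + $1,728.00 = $12,955.84.

$12,956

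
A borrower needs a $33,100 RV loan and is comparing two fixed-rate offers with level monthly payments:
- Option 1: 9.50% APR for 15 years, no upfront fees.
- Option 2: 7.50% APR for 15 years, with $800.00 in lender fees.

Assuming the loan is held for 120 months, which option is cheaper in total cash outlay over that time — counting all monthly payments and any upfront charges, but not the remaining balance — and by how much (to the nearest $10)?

Option 2 by $3,860

Option 1: at 9.50% the monthly rate is 0.0079167, so the payment is 33,100 × 0.0079167 / (1 − 1.0079167^−180) = $345.64.
Option 2: at 7.50% the monthly rate is 0.0062500, so the payment is 33,100 × 0.0062500 / (1 − 1.0062500^−180) = $306.84.
Over 120 months: Option 1 costs 120 × $345.64 = $41,476.80; Option 2 costs 120 × $306.84 + $800.00 = $37,620.80.
Option 2 is cheaper by $41,476.80 − $37,620.80 = $3,856.00.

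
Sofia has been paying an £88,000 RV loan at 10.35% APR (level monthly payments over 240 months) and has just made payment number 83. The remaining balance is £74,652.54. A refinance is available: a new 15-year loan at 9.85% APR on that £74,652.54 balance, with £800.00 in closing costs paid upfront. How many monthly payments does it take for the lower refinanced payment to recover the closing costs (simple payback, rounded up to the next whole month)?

Current payment = 88,000 × 10.35%/12 / (1 − (1+0.0086250)^−240) = £869.73.
Refinanced payment = 74,652.54 × 0.0082083 / (1 − (1+0.0082083)^−180) = £795.38.
Monthly savings = £869.73 − £795.38 = £74.35.
Break-even = £800.00 / £74.35 = 10.76 → 11 months.

11 months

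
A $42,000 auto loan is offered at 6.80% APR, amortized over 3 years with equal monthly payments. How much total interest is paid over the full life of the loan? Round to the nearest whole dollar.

Monthly rate = 6.8%/12 = 0.0056667; payment = 42,000 × 0.0056667 / (1 − (1+0.0056667)^−36) = $1,293.00.
Total paid = 36 × $1,293.00 = $46,548.00; interest = $46,548.00 − $42,000 = $4,548.00.

$4,548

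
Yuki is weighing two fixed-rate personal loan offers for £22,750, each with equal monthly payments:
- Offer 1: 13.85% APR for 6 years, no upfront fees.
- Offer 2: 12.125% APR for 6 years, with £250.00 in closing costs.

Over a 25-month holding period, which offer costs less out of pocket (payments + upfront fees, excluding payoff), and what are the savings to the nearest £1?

Offer 1: at 13.85% the monthly rate is 0.0115417, so the payment is 22,750 × 0.0115417 / (1 − 1.0115417^−72) = £466.96.
Offer 2: at 12.125% the monthly rate is 0.0101042, so the payment is 22,750 × 0.0101042 / (1 − 1.0101042^−72) = £446.25.
Over 25 months: Offer 1 costs 25 × £466.96 = £11,674.00; Offer 2 costs 25 × £446.25 + £250.00 = £11,406.25.
Offer 2 is cheaper by £11,674.00 − £11,406.25 = £267.75.

Offer 2 by £268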